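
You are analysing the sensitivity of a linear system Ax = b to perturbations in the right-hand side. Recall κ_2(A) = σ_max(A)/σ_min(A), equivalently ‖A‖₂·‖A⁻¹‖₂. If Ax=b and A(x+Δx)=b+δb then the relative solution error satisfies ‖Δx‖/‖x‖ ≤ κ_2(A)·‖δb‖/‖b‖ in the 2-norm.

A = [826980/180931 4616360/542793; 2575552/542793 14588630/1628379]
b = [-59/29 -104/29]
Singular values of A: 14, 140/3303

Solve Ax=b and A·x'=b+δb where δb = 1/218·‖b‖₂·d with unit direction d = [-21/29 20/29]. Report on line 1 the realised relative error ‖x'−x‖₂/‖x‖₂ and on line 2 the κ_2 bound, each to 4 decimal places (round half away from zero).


0.0189
1.5151

largest singular value 14, smallest 140/3303
κ_2(A) = 14 / (140/3303) = 330.3000
bound on ‖Δx‖/‖x‖: κ·ε = 330.3000·1/218 = 1.5151
solve Ax = b  →  x = [20.6828 -11.3546]
2-norm of b is 4.1231; of x, 23.5946
re-solving with b+δb shifts x by Δx of norm 0.4462
realised ‖Δx‖/‖x‖ = 0.0189
so the bound overstates the realised error by a factor of ≈ 80.1154 (computed from the unrounded values)


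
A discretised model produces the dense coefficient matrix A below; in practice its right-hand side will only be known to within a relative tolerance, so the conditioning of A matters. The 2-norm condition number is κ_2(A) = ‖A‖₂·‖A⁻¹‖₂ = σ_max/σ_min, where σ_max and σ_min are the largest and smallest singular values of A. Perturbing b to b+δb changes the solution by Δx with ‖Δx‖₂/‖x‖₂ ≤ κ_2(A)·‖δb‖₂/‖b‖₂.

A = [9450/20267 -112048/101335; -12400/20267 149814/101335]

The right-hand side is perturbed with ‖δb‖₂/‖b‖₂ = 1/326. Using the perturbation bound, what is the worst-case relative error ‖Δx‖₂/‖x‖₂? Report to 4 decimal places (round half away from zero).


0.9564

form AᵀA = [243062500/410751289 -583309440/410751289; -583309440/410751289 1399959556/410751289] with trace 9722024/2430481 and determinant 400/2430481
λ_max, λ_min = (9722024/2430481 ± √94513861886976/5907237891361)/2 = 4, 100/2430481
κ = σ_max/σ_min = 2/(10/1559) = 311.8000
worst-case relative error ≤ 311.8000 × 1/326 = 0.9564


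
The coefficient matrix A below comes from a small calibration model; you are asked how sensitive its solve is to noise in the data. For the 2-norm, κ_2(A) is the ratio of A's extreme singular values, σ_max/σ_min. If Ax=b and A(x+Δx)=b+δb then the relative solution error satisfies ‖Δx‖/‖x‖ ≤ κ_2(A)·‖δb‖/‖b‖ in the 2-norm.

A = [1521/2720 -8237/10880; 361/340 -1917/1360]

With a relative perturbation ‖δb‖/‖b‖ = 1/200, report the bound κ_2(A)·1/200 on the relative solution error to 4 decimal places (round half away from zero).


M = AᵀA = [7373/5120 -39321/20480; -39321/20480 209717/81920]. tr(M)=65537/16384, det(M)=1/4096
char-poly roots: 4 and 1/16384
κ = σ_max/σ_min = 2/(1/128) = 256.0000
perturbation bound = 256.0000·1/200 = 1.2800

1.2800


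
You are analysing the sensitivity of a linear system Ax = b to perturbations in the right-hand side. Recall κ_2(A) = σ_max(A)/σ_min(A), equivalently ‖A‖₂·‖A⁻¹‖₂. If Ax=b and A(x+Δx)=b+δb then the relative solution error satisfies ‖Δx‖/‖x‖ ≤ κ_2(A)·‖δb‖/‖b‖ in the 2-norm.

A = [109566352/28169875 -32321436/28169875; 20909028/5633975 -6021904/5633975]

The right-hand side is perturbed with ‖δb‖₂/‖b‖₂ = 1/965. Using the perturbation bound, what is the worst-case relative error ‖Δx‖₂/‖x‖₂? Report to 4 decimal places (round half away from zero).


0.3221

form AᵀA = [27270477750544/943569390625 -7953800020992/943569390625; -7953800020992/943569390625 2320164589456/943569390625] with trace 47345027744/1509711025 and determinant 614656/60388441
char-poly roots: 784/25 and 19600/60388441
so κ_2 = √((784/25) / (19600/60388441)) = 310.8400
κ_2(A)·‖δb‖/‖b‖ = 0.3221


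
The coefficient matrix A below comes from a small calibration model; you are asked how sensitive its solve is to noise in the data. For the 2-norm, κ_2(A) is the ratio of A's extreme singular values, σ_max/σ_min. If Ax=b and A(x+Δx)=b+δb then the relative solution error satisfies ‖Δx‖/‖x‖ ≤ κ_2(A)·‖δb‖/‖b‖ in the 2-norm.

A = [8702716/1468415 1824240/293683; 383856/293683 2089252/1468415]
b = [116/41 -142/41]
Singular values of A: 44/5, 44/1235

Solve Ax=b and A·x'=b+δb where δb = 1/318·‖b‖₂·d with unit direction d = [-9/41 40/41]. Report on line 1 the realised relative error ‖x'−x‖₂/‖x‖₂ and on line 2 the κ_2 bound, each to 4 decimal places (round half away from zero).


largest singular value 44/5, smallest 44/1235
condition number: (44/5) ÷ (44/1235) = 247.0000
bound on ‖Δx‖/‖x‖: κ·ε = 247.0000·1/318 = 0.7767
solve Ax = b  →  x = [81.4577 -77.2649]
2-norm of b is 4.4721; of x, 112.2730
Δx = A⁻¹·δb where δb = 1/318·4.4721·d; ‖Δx‖ = 0.3947
realised ‖Δx‖/‖x‖ = 0.0035
tightness: 0.0035 against a bound of 0.7767 (unrounded ratio ≈ 0.0045)

0.0035
0.7767


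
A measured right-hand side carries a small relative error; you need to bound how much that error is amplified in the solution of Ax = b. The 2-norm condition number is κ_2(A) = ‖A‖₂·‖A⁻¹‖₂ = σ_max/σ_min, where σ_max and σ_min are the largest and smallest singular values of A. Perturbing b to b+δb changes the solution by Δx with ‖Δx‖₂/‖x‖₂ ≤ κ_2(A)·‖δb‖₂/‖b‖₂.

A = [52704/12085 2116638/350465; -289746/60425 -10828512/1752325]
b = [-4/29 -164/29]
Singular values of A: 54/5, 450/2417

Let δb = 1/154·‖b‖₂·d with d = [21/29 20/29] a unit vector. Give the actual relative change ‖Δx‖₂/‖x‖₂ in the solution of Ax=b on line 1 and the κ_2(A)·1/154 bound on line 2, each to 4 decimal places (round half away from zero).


σ_max = 54/5, σ_min = 450/2417
κ_2(A) = (54/5) / (450/2417) = 58.0080
κ_2(A)·‖δb‖/‖b‖ = 0.3767
solve Ax = b  →  x = [17.4098 -12.5944]
‖b‖₂ = 5.6569 and ‖x‖₂ = 21.4876
Δx = A⁻¹·δb where δb = 1/154·5.6569·d; ‖Δx‖ = 0.1973
realised ‖Δx‖/‖x‖ = 0.0092
tightness: 0.0092 against a bound of 0.3767 (unrounded ratio ≈ 0.0244)

0.0092
0.3767


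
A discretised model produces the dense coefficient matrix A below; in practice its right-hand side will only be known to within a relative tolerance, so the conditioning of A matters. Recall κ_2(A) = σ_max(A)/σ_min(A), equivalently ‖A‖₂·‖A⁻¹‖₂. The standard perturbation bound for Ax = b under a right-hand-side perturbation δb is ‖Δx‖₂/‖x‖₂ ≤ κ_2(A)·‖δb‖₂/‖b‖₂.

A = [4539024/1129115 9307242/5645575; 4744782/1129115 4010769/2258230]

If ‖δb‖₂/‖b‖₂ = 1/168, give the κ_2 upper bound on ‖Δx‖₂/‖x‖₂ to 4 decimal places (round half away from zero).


form AᵀA = [2050687044/60637369 106803039483/7579671125; 106803039483/7579671125 890197043841/151593422500] with trace 35603045289/897002500 and determinant 252047376/5606265625
λ_max, λ_min = (35603045289/897002500 ± √1267432138089695211921/804613485006250000)/2 = 3969/100, 254016/224250625
κ_2(A) = √(λ_max/λ_min) = √((3969/100) / (254016/224250625)) = 187.1875
worst-case relative error ≤ 187.1875 × 1/168 = 1.1142

1.1142


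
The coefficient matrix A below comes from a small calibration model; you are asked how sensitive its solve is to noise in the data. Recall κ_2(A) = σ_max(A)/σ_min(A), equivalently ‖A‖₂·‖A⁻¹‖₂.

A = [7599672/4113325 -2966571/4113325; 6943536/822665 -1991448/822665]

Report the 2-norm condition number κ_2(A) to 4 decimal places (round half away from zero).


M = AᵀA = [751381510464/10065105625 -219058440552/10065105625; -219058440552/10065105625 64216045161/10065105625]. tr(M)=1304956089/16104169, det(M)=41990400/16104169
eigenvalues of AᵀA: λ = (tr ± √(tr²−4·det))/2 = 81, 518400/16104169
so κ_2 = √(81 / (518400/16104169)) = 50.1625

50.1625


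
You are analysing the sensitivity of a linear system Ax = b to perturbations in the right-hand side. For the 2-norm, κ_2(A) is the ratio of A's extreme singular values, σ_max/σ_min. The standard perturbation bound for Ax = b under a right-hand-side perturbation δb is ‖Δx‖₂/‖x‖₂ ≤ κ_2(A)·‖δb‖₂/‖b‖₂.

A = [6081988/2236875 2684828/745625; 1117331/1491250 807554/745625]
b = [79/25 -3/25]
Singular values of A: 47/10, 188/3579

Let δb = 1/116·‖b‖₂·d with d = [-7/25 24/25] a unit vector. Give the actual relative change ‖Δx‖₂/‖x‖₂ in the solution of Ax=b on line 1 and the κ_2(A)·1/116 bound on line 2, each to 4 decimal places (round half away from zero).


0.0272
0.7713

from the listed singular values, σ₁ = 47/10, σ_n = 188/3579
condition number: (47/10) ÷ (188/3579) = 89.4750
bound on ‖Δx‖/‖x‖: κ·ε = 89.4750·1/116 = 0.7713
solve Ax = b  →  x = [15.6128 -10.9117]
‖b‖₂ = 3.1623 and ‖x‖₂ = 19.0479
δb = ε·‖b‖·d = [-0.0076 0.0262]; solving A·Δx = δb gives ‖Δx‖ = 0.5190
dividing the unrounded norms, ‖Δx‖/‖x‖ = 0.0272
tightness: 0.0272 against a bound of 0.7713 (unrounded ratio ≈ 0.0353)


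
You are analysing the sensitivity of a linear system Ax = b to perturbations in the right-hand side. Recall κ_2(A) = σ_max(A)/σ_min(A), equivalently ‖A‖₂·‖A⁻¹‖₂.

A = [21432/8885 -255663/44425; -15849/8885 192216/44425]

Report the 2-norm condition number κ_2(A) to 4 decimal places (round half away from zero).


M = AᵀA = [28420857/3157729 -341032032/15788645; -341032032/15788645 4092422409/78943225]. tr(M)=4802943834/78943225, det(M)=2313441/78943225
eigenvalues of AᵀA: λ = (tr ± √(tr²−4·det))/2 = 1521/25, 1521/3157729
σ_max=√(1521/25)=(39/5), σ_min=√(1521/3157729)=(39/1777) → κ = 355.4000

355.4000


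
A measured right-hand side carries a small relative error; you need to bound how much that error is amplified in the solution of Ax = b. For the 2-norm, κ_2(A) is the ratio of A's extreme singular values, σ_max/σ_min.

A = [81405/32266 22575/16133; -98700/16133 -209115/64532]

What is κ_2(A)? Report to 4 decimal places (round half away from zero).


146.0000

M = AᵀA = [269784225/6160324 71938125/3080162; 71938125/3080162 307001025/24641296]. tr(M)=4796325/85264, det(M)=50625/341056
solving λ² − 4796325/85264·λ + 50625/341056 = 0 gives λ = 225/4, 225/85264
σ_max=√(225/4)=(15/2), σ_min=√(225/85264)=(15/292) → κ = 146.0000


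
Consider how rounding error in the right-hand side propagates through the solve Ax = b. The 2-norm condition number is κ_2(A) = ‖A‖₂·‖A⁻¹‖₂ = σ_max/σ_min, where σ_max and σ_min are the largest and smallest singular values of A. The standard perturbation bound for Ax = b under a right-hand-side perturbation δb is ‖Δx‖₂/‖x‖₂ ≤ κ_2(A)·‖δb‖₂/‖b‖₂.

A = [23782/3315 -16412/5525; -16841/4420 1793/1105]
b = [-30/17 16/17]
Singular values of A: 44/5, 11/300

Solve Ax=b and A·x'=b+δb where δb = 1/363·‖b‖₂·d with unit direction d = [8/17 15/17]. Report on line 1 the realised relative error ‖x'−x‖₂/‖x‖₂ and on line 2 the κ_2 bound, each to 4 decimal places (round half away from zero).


σ_max = 44/5, σ_min = 11/300
condition number: (44/5) ÷ (11/300) = 240.0000
worst-case relative error ≤ 240.0000 × 1/363 = 0.6612
solve Ax = b  →  x = [-0.2098 0.0874]
2-norm of b is 2.0000; of x, 0.2273
δb = ε·‖b‖·d = [0.0026 0.0049]; solving A·Δx = δb gives ‖Δx‖ = 0.1503
dividing the unrounded norms, ‖Δx‖/‖x‖ = 0.6612
realised/bound = 1 exactly: the bound is attained for this b and d

0.6612
0.6612


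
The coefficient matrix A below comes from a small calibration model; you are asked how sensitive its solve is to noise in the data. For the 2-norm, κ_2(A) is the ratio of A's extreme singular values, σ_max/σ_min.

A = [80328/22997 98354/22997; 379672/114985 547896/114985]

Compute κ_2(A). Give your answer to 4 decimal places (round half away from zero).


25.3760

form AᵀA = [363217024/15721225 482206032/15721225; 482206032/15721225 644503876/15721225] with trace 40308836/628849 and determinant 4000000/628849
solving λ² − 40308836/628849·λ + 4000000/628849 = 0 gives λ = 64, 62500/628849
κ_2(A) = √(λ_max/λ_min) = √(64 / (62500/628849)) = 25.3760


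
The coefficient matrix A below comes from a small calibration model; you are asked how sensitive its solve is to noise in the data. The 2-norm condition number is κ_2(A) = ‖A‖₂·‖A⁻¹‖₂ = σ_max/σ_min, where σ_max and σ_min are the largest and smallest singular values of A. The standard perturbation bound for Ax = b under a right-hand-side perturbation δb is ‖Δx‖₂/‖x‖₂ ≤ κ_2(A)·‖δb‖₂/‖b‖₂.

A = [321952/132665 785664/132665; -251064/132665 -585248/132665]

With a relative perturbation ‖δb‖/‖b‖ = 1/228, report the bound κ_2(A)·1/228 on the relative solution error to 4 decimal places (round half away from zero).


form AᵀA = [6667448896/704000089 15995232000/704000089; 15995232000/704000089 38391325696/704000089] with trace 266619968/4165681 and determinant 1048576/4165681
λ_max, λ_min = (266619968/4165681 ± √71068735203840000/17352898193761)/2 = 64, 16384/4165681
κ = σ_max/σ_min = 8/(128/2041) = 127.5625
bound on ‖Δx‖/‖x‖: κ·ε = 127.5625·1/228 = 0.5595

0.5595


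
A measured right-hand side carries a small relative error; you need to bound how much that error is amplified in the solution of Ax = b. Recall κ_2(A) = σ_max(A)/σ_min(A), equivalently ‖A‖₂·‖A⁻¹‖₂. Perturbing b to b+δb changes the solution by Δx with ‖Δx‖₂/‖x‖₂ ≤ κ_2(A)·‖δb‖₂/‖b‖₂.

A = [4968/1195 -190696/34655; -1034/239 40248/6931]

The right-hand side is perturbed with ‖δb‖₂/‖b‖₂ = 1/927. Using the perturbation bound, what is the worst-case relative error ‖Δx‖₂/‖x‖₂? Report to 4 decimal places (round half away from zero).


M = AᵀA = [51409924/1428025 -68544432/1428025; -68544432/1428025 91394176/1428025]. tr(M)=5712164/57121, det(M)=6400/57121
solving λ² − 5712164/57121·λ + 6400/57121 = 0 gives λ = 100, 64/57121
σ_max=√100=10, σ_min=√(64/57121)=(8/239) → κ = 298.7500
worst-case relative error ≤ 298.7500 × 1/927 = 0.3223

0.3223


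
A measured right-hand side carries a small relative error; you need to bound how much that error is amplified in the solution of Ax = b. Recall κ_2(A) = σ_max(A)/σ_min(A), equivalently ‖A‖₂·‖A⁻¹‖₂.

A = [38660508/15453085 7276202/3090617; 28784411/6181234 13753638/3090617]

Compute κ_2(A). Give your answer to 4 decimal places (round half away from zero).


313.4500

M = AᵀA = [92360198722129/3305160360100 4398019335549/165258018005; 4398019335549/165258018005 837735895432/33051603601]. tr(M)=209433755369/3930036100, det(M)=28398241/982509025
char-poly roots: 5329/100 and 21316/39300361
κ = σ_max/σ_min = (73/10)/(146/6269) = 313.4500


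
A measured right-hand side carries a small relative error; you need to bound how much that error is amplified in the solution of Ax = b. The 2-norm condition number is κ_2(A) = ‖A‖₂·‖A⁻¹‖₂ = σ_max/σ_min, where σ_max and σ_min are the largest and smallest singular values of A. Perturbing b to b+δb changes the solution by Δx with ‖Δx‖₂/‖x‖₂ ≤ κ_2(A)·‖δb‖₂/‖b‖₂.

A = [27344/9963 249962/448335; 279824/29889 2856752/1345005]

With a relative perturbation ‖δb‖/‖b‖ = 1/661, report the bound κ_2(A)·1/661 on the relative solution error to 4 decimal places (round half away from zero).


0.2481

M = AᵀA = [2073920000/21789081 4199524000/196101729; 4199524000/196101729 8510596100/1764915561]. tr(M)=4304832100/43046721, det(M)=16000000/43046721
λ_max, λ_min = (4304832100/43046721 ± √18528824419046410000/1853020188851841)/2 = 100, 160000/43046721
so κ_2 = √(100 / (160000/43046721)) = 164.0250
κ_2(A)·‖δb‖/‖b‖ = 0.2481


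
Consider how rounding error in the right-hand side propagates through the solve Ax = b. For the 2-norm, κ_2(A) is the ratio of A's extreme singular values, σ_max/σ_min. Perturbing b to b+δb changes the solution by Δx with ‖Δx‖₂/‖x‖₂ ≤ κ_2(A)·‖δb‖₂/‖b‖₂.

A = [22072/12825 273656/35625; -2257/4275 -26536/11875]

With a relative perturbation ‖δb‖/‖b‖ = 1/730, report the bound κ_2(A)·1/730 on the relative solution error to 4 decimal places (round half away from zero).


AᵀA = [4264157/1315845 52633288/3655125; 52633288/3655125 129960064/2030625]; tr = 11059784809/164480625, det = 180848704/4112015625
char-poly roots: 1681/25 and 107584/164480625
so κ_2 = √((1681/25) / (107584/164480625)) = 320.6250
worst-case relative error ≤ 320.6250 × 1/730 = 0.4392

0.4392


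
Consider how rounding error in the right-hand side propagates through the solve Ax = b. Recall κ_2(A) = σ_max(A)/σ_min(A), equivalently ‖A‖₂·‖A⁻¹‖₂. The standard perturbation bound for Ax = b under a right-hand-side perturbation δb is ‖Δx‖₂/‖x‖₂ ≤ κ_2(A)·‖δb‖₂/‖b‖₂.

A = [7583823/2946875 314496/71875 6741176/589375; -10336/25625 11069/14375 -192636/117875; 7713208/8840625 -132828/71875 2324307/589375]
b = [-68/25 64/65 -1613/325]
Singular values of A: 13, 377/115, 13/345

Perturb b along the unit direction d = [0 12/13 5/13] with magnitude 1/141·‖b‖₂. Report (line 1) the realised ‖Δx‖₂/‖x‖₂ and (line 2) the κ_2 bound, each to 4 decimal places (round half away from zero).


0.0407
2.4468

largest singular value 13, smallest 13/345
κ_2(A) = 13 / (13/345) = 345.0000
worst-case relative error ≤ 345.0000 × 1/141 = 2.4468
solve Ax = b  →  x = [25.7513 1.0852 -6.4470]
‖b‖ = 5.7446, ‖x‖ = 26.5683
re-solving with b+δb shifts x by Δx of norm 1.0812
realised ‖Δx‖/‖x‖ = 0.0407
tightness: 0.0407 against a bound of 2.4468 (unrounded ratio ≈ 0.0166)


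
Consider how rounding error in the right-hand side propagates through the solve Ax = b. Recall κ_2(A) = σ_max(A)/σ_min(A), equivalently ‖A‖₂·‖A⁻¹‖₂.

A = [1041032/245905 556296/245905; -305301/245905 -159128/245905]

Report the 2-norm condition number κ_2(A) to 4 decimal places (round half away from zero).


361.6250

M = AᵀA = [47078253025/2418770761 25108155000/2418770761; 25108155000/2418770761 13391478400/2418770761]. tr(M)=209237825/8369449, det(M)=40000/8369449
char-poly roots: 25 and 1600/8369449
κ_2(A) = √(λ_max/λ_min) = √(25 / (1600/8369449)) = 361.6250


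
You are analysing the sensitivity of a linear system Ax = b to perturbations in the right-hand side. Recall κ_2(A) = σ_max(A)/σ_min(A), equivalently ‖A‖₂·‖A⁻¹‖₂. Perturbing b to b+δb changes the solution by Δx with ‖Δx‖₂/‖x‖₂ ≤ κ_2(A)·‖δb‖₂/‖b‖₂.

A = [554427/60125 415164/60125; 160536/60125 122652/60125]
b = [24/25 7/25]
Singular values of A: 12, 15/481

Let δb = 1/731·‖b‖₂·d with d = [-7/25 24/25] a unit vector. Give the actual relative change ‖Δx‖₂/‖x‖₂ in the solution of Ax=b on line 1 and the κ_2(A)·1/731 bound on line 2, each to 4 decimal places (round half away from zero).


σ_max = 12, σ_min = 15/481
κ = σ_max/σ_min = 12/(15/481) = 384.8000
bound on ‖Δx‖/‖x‖: κ·ε = 384.8000·1/731 = 0.5264
solve Ax = b  →  x = [0.0667 0.0500]
‖b‖ = 1.0000, ‖x‖ = 0.0833
with δb = [-0.0004 0.0013], A·Δx = δb → ‖Δx‖ = 0.0439
relative error = 0.5264
tightness: 0.5264 against a bound of 0.5264; the bound is attained (ratio 1)

0.5264
0.5264


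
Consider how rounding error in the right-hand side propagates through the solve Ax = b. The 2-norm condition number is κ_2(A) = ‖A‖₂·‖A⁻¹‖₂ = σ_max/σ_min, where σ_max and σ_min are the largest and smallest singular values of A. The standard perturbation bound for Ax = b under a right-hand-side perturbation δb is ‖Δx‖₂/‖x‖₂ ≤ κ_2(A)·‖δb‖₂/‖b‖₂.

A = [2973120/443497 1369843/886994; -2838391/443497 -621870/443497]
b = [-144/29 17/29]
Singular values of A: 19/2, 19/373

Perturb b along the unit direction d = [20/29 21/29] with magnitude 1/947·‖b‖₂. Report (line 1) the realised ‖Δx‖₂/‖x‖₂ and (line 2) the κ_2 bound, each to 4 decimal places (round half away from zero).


0.0018
0.1969

σ_max = 19/2, σ_min = 19/373
condition number: (19/2) ÷ (19/373) = 186.5000
worst-case relative error ≤ 186.5000 × 1/947 = 0.1969
solve Ax = b  →  x = [12.5173 -57.5507]
‖b‖₂ = 5.0000 and ‖x‖₂ = 58.8962
re-solving with b+δb shifts x by Δx of norm 0.1037
relative error = 0.0018
so the bound overstates the realised error by a factor of ≈ 111.9029 (computed from the unrounded values)


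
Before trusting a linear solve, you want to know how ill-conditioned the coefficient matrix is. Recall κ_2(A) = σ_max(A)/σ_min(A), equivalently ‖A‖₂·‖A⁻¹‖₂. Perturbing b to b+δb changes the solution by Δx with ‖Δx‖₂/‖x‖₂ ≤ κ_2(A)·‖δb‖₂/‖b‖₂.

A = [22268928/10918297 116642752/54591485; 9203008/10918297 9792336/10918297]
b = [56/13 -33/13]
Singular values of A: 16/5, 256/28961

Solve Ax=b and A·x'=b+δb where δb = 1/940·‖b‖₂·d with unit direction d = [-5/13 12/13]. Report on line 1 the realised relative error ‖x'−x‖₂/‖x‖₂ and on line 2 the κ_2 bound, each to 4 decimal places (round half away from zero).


0.0013
0.3851

largest singular value 16/5, smallest 256/28961
κ = σ_max/σ_min = (16/5)/(256/28961) = 362.0125
worst-case relative error ≤ 362.0125 × 1/940 = 0.3851
solve Ax = b  →  x = [328.3303 -311.4009]
‖b‖₂ = 5.0000 and ‖x‖₂ = 452.5166
Δx = A⁻¹·δb where δb = 1/940·5.0000·d; ‖Δx‖ = 0.6017
dividing the unrounded norms, ‖Δx‖/‖x‖ = 0.0013
tightness: 0.0013 against a bound of 0.3851 (unrounded ratio ≈ 0.0035)


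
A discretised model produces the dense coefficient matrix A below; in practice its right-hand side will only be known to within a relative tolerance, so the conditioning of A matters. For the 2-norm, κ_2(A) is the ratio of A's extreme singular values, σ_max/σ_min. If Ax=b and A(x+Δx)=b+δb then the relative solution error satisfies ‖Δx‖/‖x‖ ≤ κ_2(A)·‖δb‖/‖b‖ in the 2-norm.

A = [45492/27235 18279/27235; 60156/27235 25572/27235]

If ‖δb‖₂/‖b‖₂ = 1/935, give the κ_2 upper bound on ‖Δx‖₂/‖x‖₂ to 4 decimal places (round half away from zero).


AᵀA = [227530656/29669809 94794300/29669809; 94794300/29669809 39521961/29669809]; tr = 1580193/175561, det = 1296/175561
solving λ² − 1580193/175561·λ + 1296/175561 = 0 gives λ = 9, 144/175561
κ = σ_max/σ_min = 3/(12/419) = 104.7500
perturbation bound = 104.7500·1/935 = 0.1120

0.1120


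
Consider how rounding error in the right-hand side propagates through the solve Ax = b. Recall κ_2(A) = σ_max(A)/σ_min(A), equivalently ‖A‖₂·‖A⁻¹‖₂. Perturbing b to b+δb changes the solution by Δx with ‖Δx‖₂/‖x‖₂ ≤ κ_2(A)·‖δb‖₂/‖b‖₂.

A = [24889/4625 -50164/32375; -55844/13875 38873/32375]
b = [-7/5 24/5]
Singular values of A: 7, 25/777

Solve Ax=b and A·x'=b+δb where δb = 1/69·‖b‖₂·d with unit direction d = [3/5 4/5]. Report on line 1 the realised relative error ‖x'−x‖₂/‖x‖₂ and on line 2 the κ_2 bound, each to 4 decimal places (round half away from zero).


0.0242
3.1530

from the listed singular values, σ₁ = 7, σ_n = 25/777
κ_2(A) = 7 / (25/777) = 217.5600
perturbation bound = 217.5600·1/69 = 3.1530
solve Ax = b  →  x = [25.5586 89.6704]
‖b‖₂ = 5.0000 and ‖x‖₂ = 93.2418
re-solving with b+δb shifts x by Δx of norm 2.2522
realised ‖Δx‖/‖x‖ = 0.0242
so the bound overstates the realised error by a factor of ≈ 130.5385 (computed from the unrounded values)


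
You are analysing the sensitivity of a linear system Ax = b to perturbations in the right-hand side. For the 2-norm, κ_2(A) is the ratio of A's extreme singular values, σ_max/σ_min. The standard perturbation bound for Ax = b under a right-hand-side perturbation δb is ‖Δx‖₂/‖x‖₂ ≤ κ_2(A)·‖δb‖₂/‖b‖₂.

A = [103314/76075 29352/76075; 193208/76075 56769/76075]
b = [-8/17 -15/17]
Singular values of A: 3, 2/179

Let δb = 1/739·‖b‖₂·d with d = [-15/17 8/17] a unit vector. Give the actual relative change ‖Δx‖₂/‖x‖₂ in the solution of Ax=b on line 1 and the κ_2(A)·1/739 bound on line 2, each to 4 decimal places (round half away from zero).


0.3633
0.3633

largest singular value 3, smallest 2/179
condition number: 3 ÷ (2/179) = 268.5000
worst-case relative error ≤ 268.5000 × 1/739 = 0.3633
solve Ax = b  →  x = [-0.3200 -0.0933]
‖b‖ = 1.0000, ‖x‖ = 0.3333
δb = ε·‖b‖·d = [-0.0012 0.0006]; solving A·Δx = δb gives ‖Δx‖ = 0.1211
relative error = 0.3633
tightness: 0.3633 against a bound of 0.3633; the bound is attained (ratio 1)


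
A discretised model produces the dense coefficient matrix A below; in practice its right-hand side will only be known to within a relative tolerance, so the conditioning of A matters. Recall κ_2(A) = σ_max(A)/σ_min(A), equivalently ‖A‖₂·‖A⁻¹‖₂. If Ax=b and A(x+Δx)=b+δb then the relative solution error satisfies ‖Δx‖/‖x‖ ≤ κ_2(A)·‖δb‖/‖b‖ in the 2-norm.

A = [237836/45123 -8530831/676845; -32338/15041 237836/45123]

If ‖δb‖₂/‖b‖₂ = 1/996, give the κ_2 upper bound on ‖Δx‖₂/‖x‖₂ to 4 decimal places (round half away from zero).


0.3217

AᵀA = [390400468/12047841 -14053491404/180717615; -14053491404/180717615 505931474569/2710764225]; tr = 3513441301/16040025, det = 7496644/16040025
eigenvalues of AᵀA: λ = (tr ± √(tr²−4·det))/2 = 5476/25, 1369/641601
κ = σ_max/σ_min = (74/5)/(37/801) = 320.4000
worst-case relative error ≤ 320.4000 × 1/996 = 0.3217


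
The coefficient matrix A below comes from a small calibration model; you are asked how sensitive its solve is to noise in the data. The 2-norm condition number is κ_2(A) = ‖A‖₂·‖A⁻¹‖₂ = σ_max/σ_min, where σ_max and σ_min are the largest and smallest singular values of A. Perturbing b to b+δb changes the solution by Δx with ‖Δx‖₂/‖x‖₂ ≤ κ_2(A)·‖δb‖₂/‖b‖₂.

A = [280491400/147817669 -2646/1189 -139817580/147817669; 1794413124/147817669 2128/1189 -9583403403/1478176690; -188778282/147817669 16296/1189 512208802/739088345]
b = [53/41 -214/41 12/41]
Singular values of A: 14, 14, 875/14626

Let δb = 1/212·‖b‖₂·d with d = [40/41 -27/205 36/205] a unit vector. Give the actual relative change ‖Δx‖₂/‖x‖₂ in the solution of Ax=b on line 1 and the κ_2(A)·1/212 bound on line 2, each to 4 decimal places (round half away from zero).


σ_max = 14, σ_min = 875/14626
condition number: 14 ÷ (875/14626) = 234.0160
κ_2(A)·‖δb‖/‖b‖ = 1.1038
solve Ax = b  →  x = [15.4192 -0.0419 29.6647]
2-norm of b is 5.3852; of x, 33.4328
with δb = [0.0248 -0.0033 0.0045], A·Δx = δb → ‖Δx‖ = 0.4246
relative error = 0.0127
tightness: 0.0127 against a bound of 1.1038 (unrounded ratio ≈ 0.0115)

0.0127
1.1038


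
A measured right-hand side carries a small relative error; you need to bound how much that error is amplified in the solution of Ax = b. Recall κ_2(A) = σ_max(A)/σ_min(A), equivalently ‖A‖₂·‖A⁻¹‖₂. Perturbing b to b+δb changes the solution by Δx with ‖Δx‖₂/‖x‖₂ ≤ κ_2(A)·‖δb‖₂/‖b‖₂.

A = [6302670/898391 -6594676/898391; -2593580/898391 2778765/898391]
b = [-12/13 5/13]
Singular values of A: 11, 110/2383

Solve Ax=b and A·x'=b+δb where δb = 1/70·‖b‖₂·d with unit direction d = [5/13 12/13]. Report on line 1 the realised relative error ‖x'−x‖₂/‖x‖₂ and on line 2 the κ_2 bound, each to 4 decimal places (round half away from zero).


3.4043
3.4043

largest singular value 11, smallest 110/2383
κ = σ_max/σ_min = 11/(110/2383) = 238.3000
κ_2(A)·‖δb‖/‖b‖ = 3.4043
solve Ax = b  →  x = [-0.0627 0.0658]
2-norm of b is 1.0000; of x, 0.0909
with δb = [0.0055 0.0132], A·Δx = δb → ‖Δx‖ = 0.3095
realised ‖Δx‖/‖x‖ = 3.4043
realised/bound = 1 exactly: the bound is attained for this b and d


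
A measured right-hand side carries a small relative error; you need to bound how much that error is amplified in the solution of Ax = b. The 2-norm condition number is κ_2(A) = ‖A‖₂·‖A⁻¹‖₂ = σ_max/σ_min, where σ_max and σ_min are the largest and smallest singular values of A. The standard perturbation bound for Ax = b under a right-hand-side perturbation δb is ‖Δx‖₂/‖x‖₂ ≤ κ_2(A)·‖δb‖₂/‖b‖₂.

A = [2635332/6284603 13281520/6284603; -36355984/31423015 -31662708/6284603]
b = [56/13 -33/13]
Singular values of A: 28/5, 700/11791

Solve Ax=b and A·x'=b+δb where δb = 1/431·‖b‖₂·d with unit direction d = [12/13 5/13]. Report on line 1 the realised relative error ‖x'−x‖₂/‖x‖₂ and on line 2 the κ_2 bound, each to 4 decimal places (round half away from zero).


0.0039
0.2189

largest singular value 28/5, smallest 700/11791
κ_2(A) = (28/5) / (700/11791) = 94.3280
bound on ‖Δx‖/‖x‖: κ·ε = 94.3280·1/431 = 0.2189
solve Ax = b  →  x = [-49.1436 11.7894]
‖b‖ = 5.0000, ‖x‖ = 50.5379
δb = ε·‖b‖·d = [0.0107 0.0045]; solving A·Δx = δb gives ‖Δx‖ = 0.1954
relative error = 0.0039
realised/bound (from unrounded values) ≈ 0.0177


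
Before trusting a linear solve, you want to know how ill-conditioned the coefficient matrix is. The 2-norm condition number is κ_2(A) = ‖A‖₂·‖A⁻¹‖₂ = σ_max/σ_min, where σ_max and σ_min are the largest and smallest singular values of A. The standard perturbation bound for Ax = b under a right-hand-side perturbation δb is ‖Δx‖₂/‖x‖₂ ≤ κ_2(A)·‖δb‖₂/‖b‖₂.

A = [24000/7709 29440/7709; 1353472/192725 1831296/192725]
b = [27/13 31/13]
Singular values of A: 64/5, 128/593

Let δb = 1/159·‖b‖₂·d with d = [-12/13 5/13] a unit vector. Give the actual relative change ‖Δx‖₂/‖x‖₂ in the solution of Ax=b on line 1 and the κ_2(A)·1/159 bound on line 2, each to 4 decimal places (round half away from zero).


0.0199
0.3730

σ_max = 64/5, σ_min = 128/593
condition number: (64/5) ÷ (128/593) = 59.3000
worst-case relative error ≤ 59.3000 × 1/159 = 0.3730
solve Ax = b  →  x = [3.8469 -2.5922]
2-norm of b is 3.1623; of x, 4.6387
re-solving with b+δb shifts x by Δx of norm 0.0921
realised ‖Δx‖/‖x‖ = 0.0199
so the bound overstates the realised error by a factor of ≈ 18.7763 (computed from the unrounded values)


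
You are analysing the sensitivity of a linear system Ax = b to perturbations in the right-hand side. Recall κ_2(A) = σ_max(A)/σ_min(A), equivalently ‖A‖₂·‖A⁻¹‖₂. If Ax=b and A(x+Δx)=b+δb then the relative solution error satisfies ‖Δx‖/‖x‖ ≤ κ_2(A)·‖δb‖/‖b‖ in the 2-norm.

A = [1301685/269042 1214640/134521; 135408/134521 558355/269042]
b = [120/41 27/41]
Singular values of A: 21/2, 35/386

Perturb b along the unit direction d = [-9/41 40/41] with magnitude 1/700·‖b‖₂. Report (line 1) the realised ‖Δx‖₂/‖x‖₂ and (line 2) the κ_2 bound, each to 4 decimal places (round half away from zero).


from the listed singular values, σ₁ = 21/2, σ_n = 35/386
κ_2(A) = (21/2) / (35/386) = 115.8000
bound on ‖Δx‖/‖x‖: κ·ε = 115.8000·1/700 = 0.1654
solve Ax = b  →  x = [0.1345 0.2521]
2-norm of b is 3.0000; of x, 0.2857
δb = ε·‖b‖·d = [-0.0009 0.0042]; solving A·Δx = δb gives ‖Δx‖ = 0.0473
relative error = 0.1654
realised/bound = 1 exactly: the bound is attained for this b and d

0.1654
0.1654


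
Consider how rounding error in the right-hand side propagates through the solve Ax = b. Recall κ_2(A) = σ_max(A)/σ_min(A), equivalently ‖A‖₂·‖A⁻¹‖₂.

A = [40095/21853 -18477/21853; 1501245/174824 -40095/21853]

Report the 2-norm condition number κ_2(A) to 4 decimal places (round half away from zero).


20.8000

AᵀA = [1401917625/18181696 -39333195/2272712; -39333195/2272712 1159434/284089]; tr = 878121/10816, det = 164025/10816
solving λ² − 878121/10816·λ + 164025/10816 = 0 gives λ = 81, 2025/10816
so κ_2 = √(81 / (2025/10816)) = 20.8000


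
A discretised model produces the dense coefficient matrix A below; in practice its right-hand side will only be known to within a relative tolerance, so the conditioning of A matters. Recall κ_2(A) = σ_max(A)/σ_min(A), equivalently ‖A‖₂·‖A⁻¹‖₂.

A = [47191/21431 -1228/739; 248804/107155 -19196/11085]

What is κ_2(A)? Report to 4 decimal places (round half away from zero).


AᵀA = [139807601/13653025 -314563196/40959075; -314563196/40959075 707782816/122877225]; tr = 78642049/4915089, det = 10000/4915089
eigenvalues of AᵀA: λ = (tr ± √(tr²−4·det))/2 = 16, 625/4915089
κ = σ_max/σ_min = 4/(25/2217) = 354.7200

354.7200


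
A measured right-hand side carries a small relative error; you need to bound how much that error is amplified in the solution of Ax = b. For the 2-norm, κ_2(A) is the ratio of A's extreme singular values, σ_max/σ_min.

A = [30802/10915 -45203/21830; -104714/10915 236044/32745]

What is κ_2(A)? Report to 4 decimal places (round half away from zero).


M = AᵀA = [476551400/4765489 -1072225025/14296467; -1072225025/14296467 9650275225/171557604]. tr(M)=26806125625/171557604, det(M)=9765625/42889401
solving λ² − 26806125625/171557604·λ + 9765625/42889401 = 0 gives λ = 625/4, 62500/42889401
κ_2(A) = √(λ_max/λ_min) = √((625/4) / (62500/42889401)) = 327.4500

327.4500


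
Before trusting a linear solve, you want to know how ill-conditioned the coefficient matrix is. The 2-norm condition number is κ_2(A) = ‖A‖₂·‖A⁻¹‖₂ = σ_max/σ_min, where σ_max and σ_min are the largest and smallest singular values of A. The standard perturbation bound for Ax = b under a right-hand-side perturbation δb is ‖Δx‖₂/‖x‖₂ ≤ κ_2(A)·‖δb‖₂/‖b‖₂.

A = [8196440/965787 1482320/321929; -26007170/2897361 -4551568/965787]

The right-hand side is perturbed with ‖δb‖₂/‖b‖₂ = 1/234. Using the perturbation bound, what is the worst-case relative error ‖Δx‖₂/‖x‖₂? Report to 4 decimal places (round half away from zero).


form AᵀA = [1523195659300/9981808281 270774227360/3327269427; 270774227360/3327269427 48147710464/1109089809] with trace 6769982884/34539129 and determinant 61465600/34539129
char-poly roots: 196 and 313600/34539129
σ_max=√196=14, σ_min=√(313600/34539129)=(560/5877) → κ = 146.9250
worst-case relative error ≤ 146.9250 × 1/234 = 0.6279

0.6279


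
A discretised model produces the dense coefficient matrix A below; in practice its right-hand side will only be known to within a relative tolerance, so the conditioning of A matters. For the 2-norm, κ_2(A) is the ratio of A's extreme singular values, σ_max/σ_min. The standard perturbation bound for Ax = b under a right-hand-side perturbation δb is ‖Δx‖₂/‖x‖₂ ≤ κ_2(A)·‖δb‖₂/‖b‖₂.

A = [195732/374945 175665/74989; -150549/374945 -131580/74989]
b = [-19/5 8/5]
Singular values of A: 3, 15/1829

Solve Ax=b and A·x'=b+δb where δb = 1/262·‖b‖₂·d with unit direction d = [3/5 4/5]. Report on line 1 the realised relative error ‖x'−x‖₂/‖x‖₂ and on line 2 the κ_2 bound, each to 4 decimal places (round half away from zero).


0.0157
1.3962

from the listed singular values, σ₁ = 3, σ_n = 15/1829
κ_2(A) = 3 / (15/1829) = 365.8000
κ_2(A)·‖δb‖/‖b‖ = 1.3962
solve Ax = b  →  x = [118.6667 -28.0667]
‖b‖ = 4.1231, ‖x‖ = 121.9406
δb = ε·‖b‖·d = [0.0094 0.0126]; solving A·Δx = δb gives ‖Δx‖ = 1.9189
realised ‖Δx‖/‖x‖ = 0.0157
so the bound overstates the realised error by a factor of ≈ 88.7248 (computed from the unrounded values)


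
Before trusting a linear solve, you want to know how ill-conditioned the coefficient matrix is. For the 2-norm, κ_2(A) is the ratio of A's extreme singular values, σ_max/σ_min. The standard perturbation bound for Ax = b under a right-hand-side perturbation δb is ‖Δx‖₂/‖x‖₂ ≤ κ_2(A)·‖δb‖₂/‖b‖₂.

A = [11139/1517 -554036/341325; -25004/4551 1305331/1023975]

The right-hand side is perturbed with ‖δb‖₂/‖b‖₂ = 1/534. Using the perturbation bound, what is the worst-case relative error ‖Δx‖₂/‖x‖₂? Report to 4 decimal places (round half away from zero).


form AᵀA = [1741895905/20711601 -17636231872/932022045; -17636231872/932022045 178659680929/41940992025] with trace 2204639434/24950025 and determinant 4879681/24950025
solving λ² − 2204639434/24950025·λ + 4879681/24950025 = 0 gives λ = 2209/25, 2209/998001
σ_max=√(2209/25)=(47/5), σ_min=√(2209/998001)=(47/999) → κ = 199.8000
worst-case relative error ≤ 199.8000 × 1/534 = 0.3742

0.3742


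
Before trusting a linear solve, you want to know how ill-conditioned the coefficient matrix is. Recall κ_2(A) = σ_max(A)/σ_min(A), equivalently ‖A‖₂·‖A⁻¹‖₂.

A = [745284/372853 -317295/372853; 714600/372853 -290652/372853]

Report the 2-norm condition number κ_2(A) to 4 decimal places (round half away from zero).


123.6250

form AᵀA = [1267659216/165302449 -528150780/165302449; -528150780/165302449 220160169/165302449] with trace 8803665/978121 and determinant 5184/978121
eigenvalues of AᵀA: λ = (tr ± √(tr²−4·det))/2 = 9, 576/978121
κ = σ_max/σ_min = 3/(24/989) = 123.6250


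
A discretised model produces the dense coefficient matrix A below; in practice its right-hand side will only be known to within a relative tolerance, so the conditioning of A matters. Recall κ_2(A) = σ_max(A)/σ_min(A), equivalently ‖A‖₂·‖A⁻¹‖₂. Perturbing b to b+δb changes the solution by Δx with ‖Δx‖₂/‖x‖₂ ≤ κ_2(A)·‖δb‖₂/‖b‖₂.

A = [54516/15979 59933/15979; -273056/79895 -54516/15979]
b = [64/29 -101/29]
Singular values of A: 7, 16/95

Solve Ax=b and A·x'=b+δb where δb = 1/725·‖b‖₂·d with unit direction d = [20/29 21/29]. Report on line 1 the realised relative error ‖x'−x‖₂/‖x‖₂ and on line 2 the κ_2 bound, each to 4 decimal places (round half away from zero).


largest singular value 7, smallest 16/95
κ = σ_max/σ_min = 7/(16/95) = 41.5625
worst-case relative error ≤ 41.5625 × 1/725 = 0.0573
solve Ax = b  →  x = [4.6937 -3.6810]
2-norm of b is 4.1231; of x, 5.9649
re-solving with b+δb shifts x by Δx of norm 0.0338
relative error = 0.0057
so the bound overstates the realised error by a factor of ≈ 10.1270 (computed from the unrounded values)

0.0057
0.0573


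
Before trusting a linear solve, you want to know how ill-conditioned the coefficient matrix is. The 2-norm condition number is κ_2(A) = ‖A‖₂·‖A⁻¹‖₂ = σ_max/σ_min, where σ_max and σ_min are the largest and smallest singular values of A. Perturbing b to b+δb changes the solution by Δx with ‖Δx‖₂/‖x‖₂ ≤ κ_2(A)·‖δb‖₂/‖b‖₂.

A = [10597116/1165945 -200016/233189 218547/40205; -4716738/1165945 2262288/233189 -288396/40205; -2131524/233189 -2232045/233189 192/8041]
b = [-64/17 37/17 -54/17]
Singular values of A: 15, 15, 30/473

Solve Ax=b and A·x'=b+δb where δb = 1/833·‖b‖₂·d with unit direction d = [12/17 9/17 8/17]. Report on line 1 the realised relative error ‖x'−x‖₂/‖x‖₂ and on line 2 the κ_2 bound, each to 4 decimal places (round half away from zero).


largest singular value 15, smallest 30/473
κ_2(A) = 15 / (30/473) = 236.5000
κ_2(A)·‖δb‖/‖b‖ = 0.2839
solve Ax = b  →  x = [20.4885 -19.3287 -38.0000]
‖b‖₂ = 5.3852 and ‖x‖₂ = 47.3009
with δb = [0.0046 0.0034 0.0030], A·Δx = δb → ‖Δx‖ = 0.1019
relative error = 0.0022
tightness: 0.0022 against a bound of 0.2839 (unrounded ratio ≈ 0.0076)

0.0022
0.2839
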